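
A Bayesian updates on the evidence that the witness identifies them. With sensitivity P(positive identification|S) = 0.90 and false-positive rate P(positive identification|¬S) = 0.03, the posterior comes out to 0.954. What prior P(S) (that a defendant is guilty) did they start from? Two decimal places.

P(S) = 0.41

Bayes' rule in odds form gives O(S|E) = O(S)·[P(E|S)/P(E|¬S)], hence O(S) = O(S|E)/LR.
Posterior odds = 0.954/(1−0.954) = 20.7391. LR = 0.90/0.03 = 30.0000.
Prior odds = 20.7391/30.0000 = 0.6913, so P(S) = 0.6913/(1+0.6913) ≈ 0.41.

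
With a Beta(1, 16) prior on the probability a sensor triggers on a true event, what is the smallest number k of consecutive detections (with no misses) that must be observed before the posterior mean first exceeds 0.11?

After k detections and 0 misses the posterior is Beta(1+k, 16), with mean (1+k)/(1+16+k).
Set (1+k)/(17+k) > 0.11 and solve: k > (0.11·17 − 1)/(1 − 0.11) = 0.978.
The smallest integer exceeding 0.978 is 1, and checking k=1: (2)/(18) = 0.1111 > 0.11.

k = 1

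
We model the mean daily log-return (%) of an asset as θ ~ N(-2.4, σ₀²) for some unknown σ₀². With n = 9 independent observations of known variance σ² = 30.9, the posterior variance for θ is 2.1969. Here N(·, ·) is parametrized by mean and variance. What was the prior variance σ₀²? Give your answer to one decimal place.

For the Normal–Normal model with known σ², precisions add: τ_n = τ₀ + n/σ².
So 1/σ₀² = 1/2.1969 − 9/30.9 = 0.455187 − 0.291262 = 0.163925.
Hence σ₀² = 1/0.163925 ≈ 6.1.

σ₀² = 6.1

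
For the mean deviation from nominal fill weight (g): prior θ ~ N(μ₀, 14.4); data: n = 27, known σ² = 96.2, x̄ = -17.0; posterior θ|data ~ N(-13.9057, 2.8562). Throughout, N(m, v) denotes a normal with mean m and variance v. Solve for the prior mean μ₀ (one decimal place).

With known observation variance, the Normal–Normal posterior has precision τ_n = τ₀ + n/σ² and mean μ_n = (τ₀μ₀ + (n/σ²)x̄)/τ_n.
Here τ₀ = 1/14.4 = 0.069444 and τ_data = 27/96.2 = 0.280665, so τ_n = 0.350109.
Rearranging for μ₀: μ₀ = (μ_n·τ_n − τ_data·x̄)/τ₀ = (-13.9057·0.350109 − 0.280665·-17.0) / 0.069444 = -0.097206/0.069444 ≈ -1.4.

μ₀ = -1.4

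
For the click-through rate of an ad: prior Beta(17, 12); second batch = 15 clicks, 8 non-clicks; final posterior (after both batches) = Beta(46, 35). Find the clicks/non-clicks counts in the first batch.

14 clicks and 15 non-clicks

Because Beta–binomial updating is additive in the counts, the combined data contributed (α_post−α_prior, β_post−β_prior) successes and failures.
Total across both batches: 46−17=29 clicks, 35−12=23 non-clicks.
Subtract the second batch: 29−15=14 clicks and 23−8=15 non-clicks.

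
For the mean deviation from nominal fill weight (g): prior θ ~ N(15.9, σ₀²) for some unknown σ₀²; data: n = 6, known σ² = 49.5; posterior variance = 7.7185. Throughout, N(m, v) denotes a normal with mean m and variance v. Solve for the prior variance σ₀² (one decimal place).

σ₀² = 119.8

Posterior precision equals prior precision plus data precision: 1/σ_n² = 1/σ₀² + n/σ².
So 1/σ₀² = 1/7.7185 − 6/49.5 = 0.129559 − 0.121212 = 0.008347.
Hence σ₀² = 1/0.008347 ≈ 119.8.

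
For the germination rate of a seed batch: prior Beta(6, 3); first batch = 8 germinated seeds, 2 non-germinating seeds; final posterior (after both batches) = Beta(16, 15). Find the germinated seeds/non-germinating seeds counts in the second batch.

Sequential conjugate updates are equivalent to a single update on the pooled data, so total successes = posterior α − prior α and total failures = posterior β − prior β.
Total across both batches: 16−6=10 germinated seeds, 15−3=12 non-germinating seeds.
Subtract the first batch: 10−8=2 germinated seeds and 12−2=10 non-germinating seeds.

2 germinated seeds and 10 non-germinating seeds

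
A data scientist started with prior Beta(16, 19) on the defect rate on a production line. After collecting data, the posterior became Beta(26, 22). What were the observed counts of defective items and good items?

Under Beta–binomial conjugacy the posterior parameters are (a+s, b+f).
So s = 26 − 16 = 10 and f = 22 − 19 = 3.

10 defective items and 3 good items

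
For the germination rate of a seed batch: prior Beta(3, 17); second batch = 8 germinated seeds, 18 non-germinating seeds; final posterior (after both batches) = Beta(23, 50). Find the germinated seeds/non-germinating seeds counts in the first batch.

12 germinated seeds and 15 non-germinating seeds

Sequential conjugate updates are equivalent to a single update on the pooled data, so total successes = posterior α − prior α and total failures = posterior β − prior β.
Total across both batches: 23−3=20 germinated seeds, 50−17=33 non-germinating seeds.
Subtract the second batch: 20−8=12 germinated seeds and 33−18=15 non-germinating seeds.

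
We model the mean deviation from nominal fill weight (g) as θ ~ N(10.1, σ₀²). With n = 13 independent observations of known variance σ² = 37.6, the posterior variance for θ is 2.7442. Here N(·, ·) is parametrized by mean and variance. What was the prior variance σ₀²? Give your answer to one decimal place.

σ₀² = 53.6

For the Normal–Normal model with known σ², precisions add: τ_n = τ₀ + n/σ².
So 1/σ₀² = 1/2.7442 − 13/37.6 = 0.364405 − 0.345745 = 0.018660.
Hence σ₀² = 1/0.018660 ≈ 53.6.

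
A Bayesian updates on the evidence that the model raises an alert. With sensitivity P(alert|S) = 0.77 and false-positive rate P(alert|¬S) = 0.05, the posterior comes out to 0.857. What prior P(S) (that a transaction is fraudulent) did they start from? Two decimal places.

P(S) = 0.28

In odds form, posterior odds = prior odds × likelihood ratio, so prior odds = posterior odds ÷ LR.
Posterior odds = 0.857/(1−0.857) = 5.9930. LR = 0.77/0.05 = 15.4000.
Prior odds = 5.9930/15.4000 = 0.3892, so P(S) = 0.3892/(1+0.3892) ≈ 0.28.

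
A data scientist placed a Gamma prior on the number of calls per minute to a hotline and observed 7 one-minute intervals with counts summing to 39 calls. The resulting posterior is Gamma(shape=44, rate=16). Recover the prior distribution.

Gamma–Poisson conjugacy: posterior shape = α + Σxᵢ, posterior rate = β + n.
So α = 44 − 39 = 5 and β = 16 − 7 = 9.

Gamma(shape=5, rate=9)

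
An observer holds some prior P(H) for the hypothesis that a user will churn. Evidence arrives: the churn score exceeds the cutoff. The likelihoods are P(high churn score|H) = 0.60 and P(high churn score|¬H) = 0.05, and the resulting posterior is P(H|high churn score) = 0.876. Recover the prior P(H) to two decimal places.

P(H) = 0.37

In odds form, posterior odds = prior odds × likelihood ratio, so prior odds = posterior odds ÷ LR.
Posterior odds = 0.876/(1−0.876) = 7.0645. LR = 0.60/0.05 = 12.0000.
Prior odds = 7.0645/12.0000 = 0.5887, so P(H) = 0.5887/(1+0.5887) ≈ 0.37.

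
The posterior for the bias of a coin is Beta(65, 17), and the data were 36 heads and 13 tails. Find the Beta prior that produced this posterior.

Under Beta–binomial conjugacy the posterior parameters are (α+s, β+f).
Subtract the data counts: 65−36=29, 17−13=4.

Beta(29, 4)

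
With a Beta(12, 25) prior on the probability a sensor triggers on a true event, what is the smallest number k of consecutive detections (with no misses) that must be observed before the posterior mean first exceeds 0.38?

k = 4

After k detections and 0 misses the posterior is Beta(12+k, 25), with mean (12+k)/(12+25+k).
Set (12+k)/(37+k) > 0.38 and solve: k > (0.38·37 − 12)/(1 − 0.38) = 3.323.
The smallest integer exceeding 3.323 is 4, and checking k=4: (16)/(41) = 0.3902 > 0.38.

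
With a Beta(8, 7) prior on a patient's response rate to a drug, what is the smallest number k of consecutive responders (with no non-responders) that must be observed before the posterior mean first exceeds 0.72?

k = 11

After k responders and 0 non-responders the posterior is Beta(8+k, 7), with mean (8+k)/(8+7+k).
Set (8+k)/(15+k) > 0.72 and solve: k > (0.72·15 − 8)/(1 − 0.72) = 10.000.
The smallest integer exceeding 10.000 is 11, and checking k=11: (19)/(26) = 0.7308 > 0.72.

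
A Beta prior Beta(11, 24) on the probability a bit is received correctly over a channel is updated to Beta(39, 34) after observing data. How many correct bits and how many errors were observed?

28 correct bits and 10 errors

A Beta(α, β) prior with s successes and f failures in binomial data gives a Beta(α+s, β+f) posterior.
Match parameters: s=39−11=28, f=34−24=10.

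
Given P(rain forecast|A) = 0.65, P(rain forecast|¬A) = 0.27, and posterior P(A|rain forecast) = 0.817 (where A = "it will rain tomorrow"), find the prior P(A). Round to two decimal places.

In odds form, posterior odds = prior odds × likelihood ratio, so prior odds = posterior odds ÷ LR.
Posterior odds = 0.817/(1−0.817) = 4.4645. LR = 0.65/0.27 = 2.4074.
Prior odds = 4.4645/2.4074 = 1.8545, so P(A) = 1.8545/(1+1.8545) ≈ 0.65.

P(A) = 0.65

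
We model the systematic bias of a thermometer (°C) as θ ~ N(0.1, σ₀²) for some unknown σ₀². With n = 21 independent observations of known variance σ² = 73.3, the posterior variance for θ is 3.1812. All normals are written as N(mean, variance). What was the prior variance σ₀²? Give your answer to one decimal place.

σ₀² = 35.9

Posterior precision equals prior precision plus data precision: 1/σ_n² = 1/σ₀² + n/σ².
So 1/σ₀² = 1/3.1812 − 21/73.3 = 0.314347 − 0.286494 = 0.027853.
Hence σ₀² = 1/0.027853 ≈ 35.9.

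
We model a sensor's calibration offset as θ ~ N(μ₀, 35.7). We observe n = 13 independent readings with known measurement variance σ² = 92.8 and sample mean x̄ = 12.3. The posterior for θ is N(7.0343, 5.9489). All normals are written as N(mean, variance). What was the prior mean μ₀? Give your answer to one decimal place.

With known observation variance, the Normal–Normal posterior has precision τ_n = τ₀ + n/σ² and mean μ_n = (τ₀μ₀ + (n/σ²)x̄)/τ_n.
Here τ₀ = 1/35.7 = 0.028011 and τ_data = 13/92.8 = 0.140086, so τ_n = 0.168097.
Rearranging for μ₀: μ₀ = (μ_n·τ_n − τ_data·x̄)/τ₀ = (7.0343·0.168097 − 0.140086·12.3) / 0.028011 = -0.540613/0.028011 ≈ -19.3.

μ₀ = -19.3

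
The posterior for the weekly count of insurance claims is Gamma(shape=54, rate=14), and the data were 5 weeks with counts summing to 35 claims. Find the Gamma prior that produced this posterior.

Gamma(shape=19, rate=9)

Gamma–Poisson conjugacy: posterior shape = α + Σxᵢ, posterior rate = β + n.
So α = 54 − 35 = 19 and β = 14 − 5 = 9.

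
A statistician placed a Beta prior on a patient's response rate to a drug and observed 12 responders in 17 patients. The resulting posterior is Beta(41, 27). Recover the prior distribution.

Beta(29, 22)

Under Beta–binomial conjugacy the posterior parameters are (α+s, β+f).
So α = 41 − 12 = 29 and β = 27 − 5 = 22.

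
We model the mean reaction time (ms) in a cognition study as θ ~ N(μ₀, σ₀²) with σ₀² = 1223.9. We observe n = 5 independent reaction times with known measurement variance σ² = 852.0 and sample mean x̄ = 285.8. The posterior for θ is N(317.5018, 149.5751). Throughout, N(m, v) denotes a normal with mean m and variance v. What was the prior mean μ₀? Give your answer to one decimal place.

With known observation variance, the Normal–Normal posterior has precision τ_n = τ₀ + n/σ² and mean μ_n = (τ₀μ₀ + (n/σ²)x̄)/τ_n.
Here τ₀ = 1/1223.9 = 0.000817 and τ_data = 5/852.0 = 0.005869, so τ_n = 0.006686.
Rearranging for μ₀: μ₀ = (μ_n·τ_n − τ_data·x̄)/τ₀ = (317.5018·0.006686 − 0.005869·285.8) / 0.000817 = 0.445457/0.000817 ≈ 545.2.

μ₀ = 545.2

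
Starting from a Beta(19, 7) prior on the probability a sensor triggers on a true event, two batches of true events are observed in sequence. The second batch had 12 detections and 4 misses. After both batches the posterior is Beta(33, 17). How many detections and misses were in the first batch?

Sequential conjugate updates are equivalent to a single update on the pooled data, so total successes = posterior α − prior α and total failures = posterior β − prior β.
Total across both batches: 33−19=14 detections, 17−7=10 misses.
Subtract the second batch: 14−12=2 detections and 10−4=6 misses.

2 detections and 6 misses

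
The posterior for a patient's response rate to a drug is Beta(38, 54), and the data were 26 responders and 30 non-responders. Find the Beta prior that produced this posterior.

A Beta(α, β) prior with s successes and f failures in binomial data gives a Beta(α+s, β+f) posterior.
Subtract the data counts: 38−26=12, 54−30=24.

Beta(12, 24)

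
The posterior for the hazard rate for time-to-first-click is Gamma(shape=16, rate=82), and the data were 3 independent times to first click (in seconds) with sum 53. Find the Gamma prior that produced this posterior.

For an exponential likelihood with a Gamma(α, β) prior on the rate, n observations with total T give posterior Gamma(α+n, β+T).
So α = 16 − 3 = 13 and β = 82 − 53 = 29.

Gamma(shape=13, rate=29)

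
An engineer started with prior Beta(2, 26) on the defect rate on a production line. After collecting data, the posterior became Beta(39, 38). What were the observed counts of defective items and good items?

A Beta(a, b) prior with s successes and f failures in binomial data gives a Beta(a+s, b+f) posterior.
So s = 39 − 2 = 37 and f = 38 − 26 = 12.

37 defective items and 12 good items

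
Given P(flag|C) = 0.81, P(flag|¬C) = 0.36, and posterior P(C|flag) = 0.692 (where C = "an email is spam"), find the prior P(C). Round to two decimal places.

In odds form, posterior odds = prior odds × likelihood ratio, so prior odds = posterior odds ÷ LR.
Posterior odds = 0.692/(1−0.692) = 2.2468. LR = 0.81/0.36 = 2.2500.
Prior odds = 2.2468/2.2500 = 0.9986, so P(C) = 0.9986/(1+0.9986) ≈ 0.50.

P(C) = 0.50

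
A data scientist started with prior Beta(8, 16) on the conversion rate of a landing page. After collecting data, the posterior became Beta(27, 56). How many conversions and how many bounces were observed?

Under Beta–binomial conjugacy the posterior parameters are (a+s, b+f).
So s = 27 − 8 = 19 and f = 56 − 16 = 40.

19 conversions and 40 bounces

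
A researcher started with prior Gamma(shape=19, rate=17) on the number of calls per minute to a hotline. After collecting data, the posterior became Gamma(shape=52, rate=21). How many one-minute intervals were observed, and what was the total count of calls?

Gamma–Poisson conjugacy: posterior shape = α + Σxᵢ, posterior rate = β + n.
Matching: Σxᵢ = 52 − 19 = 33 and n = 21 − 17 = 4.

n = 4 one-minute intervals with total 33 calls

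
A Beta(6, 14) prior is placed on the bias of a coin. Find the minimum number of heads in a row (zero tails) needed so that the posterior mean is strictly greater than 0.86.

After k heads and 0 tails the posterior is Beta(6+k, 14), with mean (6+k)/(6+14+k).
Set (6+k)/(20+k) > 0.86 and solve: k > (0.86·20 − 6)/(1 − 0.86) = 80.000.
The smallest integer exceeding 80.000 is 81, and checking k=81: (87)/(101) = 0.8614 > 0.86.

k = 81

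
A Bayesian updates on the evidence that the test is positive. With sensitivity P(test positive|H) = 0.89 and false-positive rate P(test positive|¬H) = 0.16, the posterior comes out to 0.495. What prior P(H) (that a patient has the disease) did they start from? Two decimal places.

P(H) = 0.15

Bayes' rule in odds form gives O(H|E) = O(H)·[P(E|H)/P(E|¬H)], hence O(H) = O(H|E)/LR.
Posterior odds = 0.495/(1−0.495) = 0.9802. LR = 0.89/0.16 = 5.5625.
Prior odds = 0.9802/5.5625 = 0.1762, so P(H) = 0.1762/(1+0.1762) ≈ 0.15.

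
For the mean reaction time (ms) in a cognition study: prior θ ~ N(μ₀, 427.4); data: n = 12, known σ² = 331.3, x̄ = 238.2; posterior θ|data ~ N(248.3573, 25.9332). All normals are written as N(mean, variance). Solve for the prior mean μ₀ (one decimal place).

The posterior mean is a precision-weighted average: μ_n = (τ₀μ₀ + τ_data·x̄)/(τ₀+τ_data), with τ₀=1/σ₀² and τ_data=n/σ².
Here τ₀ = 1/427.4 = 0.002340 and τ_data = 12/331.3 = 0.036221, so τ_n = 0.038561.
Rearranging for μ₀: μ₀ = (μ_n·τ_n − τ_data·x̄)/τ₀ = (248.3573·0.038561 − 0.036221·238.2) / 0.002340 = 0.949064/0.002340 ≈ 405.6.

μ₀ = 405.6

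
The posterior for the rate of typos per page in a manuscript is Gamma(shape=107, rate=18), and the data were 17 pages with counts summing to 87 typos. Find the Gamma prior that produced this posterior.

Gamma(shape=20, rate=1)

Gamma–Poisson conjugacy: posterior shape = α + Σxᵢ, posterior rate = β + n.
So α = 107 − 87 = 20 and β = 18 − 17 = 1.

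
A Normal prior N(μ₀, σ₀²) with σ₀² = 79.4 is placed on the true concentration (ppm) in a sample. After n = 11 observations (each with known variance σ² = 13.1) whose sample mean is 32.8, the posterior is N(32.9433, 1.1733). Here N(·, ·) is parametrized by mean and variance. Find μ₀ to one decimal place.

The posterior mean is a precision-weighted average: μ_n = (τ₀μ₀ + τ_data·x̄)/(τ₀+τ_data), with τ₀=1/σ₀² and τ_data=n/σ².
Here τ₀ = 1/79.4 = 0.012594 and τ_data = 11/13.1 = 0.839695, so τ_n = 0.852289.
Rearranging for μ₀: μ₀ = (μ_n·τ_n − τ_data·x̄)/τ₀ = (32.9433·0.852289 − 0.839695·32.8) / 0.012594 = 0.535216/0.012594 ≈ 42.5.

μ₀ = 42.5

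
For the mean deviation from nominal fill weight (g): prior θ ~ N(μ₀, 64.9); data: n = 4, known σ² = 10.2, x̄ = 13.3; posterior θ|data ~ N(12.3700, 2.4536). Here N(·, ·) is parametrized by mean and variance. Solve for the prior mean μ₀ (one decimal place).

The posterior mean is a precision-weighted average: μ_n = (τ₀μ₀ + τ_data·x̄)/(τ₀+τ_data), with τ₀=1/σ₀² and τ_data=n/σ².
Here τ₀ = 1/64.9 = 0.015408 and τ_data = 4/10.2 = 0.392157, so τ_n = 0.407565.
Rearranging for μ₀: μ₀ = (μ_n·τ_n − τ_data·x̄)/τ₀ = (12.3700·0.407565 − 0.392157·13.3) / 0.015408 = -0.174109/0.015408 ≈ -11.3.

μ₀ = -11.3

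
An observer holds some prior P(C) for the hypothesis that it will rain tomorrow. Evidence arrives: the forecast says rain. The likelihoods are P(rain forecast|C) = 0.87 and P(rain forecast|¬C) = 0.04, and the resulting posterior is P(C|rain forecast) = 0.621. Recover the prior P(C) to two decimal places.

P(C) = 0.07

Bayes' rule in odds form gives O(C|E) = O(C)·[P(E|C)/P(E|¬C)], hence O(C) = O(C|E)/LR.
Posterior odds = 0.621/(1−0.621) = 1.6385. LR = 0.87/0.04 = 21.7500.
Prior odds = 1.6385/21.7500 = 0.0753, so P(C) = 0.0753/(1+0.0753) ≈ 0.07.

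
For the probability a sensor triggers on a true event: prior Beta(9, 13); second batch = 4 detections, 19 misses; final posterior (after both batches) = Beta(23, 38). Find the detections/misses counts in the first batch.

Because Beta–binomial updating is additive in the counts, the combined data contributed (α_post−α_prior, β_post−β_prior) successes and failures.
Total across both batches: 23−9=14 detections, 38−13=25 misses.
Subtract the second batch: 14−4=10 detections and 25−19=6 misses.

10 detections and 6 misses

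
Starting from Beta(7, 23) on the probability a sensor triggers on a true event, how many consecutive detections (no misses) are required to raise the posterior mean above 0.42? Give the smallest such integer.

After k detections and 0 misses the posterior is Beta(7+k, 23), with mean (7+k)/(7+23+k).
Set (7+k)/(30+k) > 0.42 and solve: k > (0.42·30 − 7)/(1 − 0.42) = 9.655.
The smallest integer exceeding 9.655 is 10.

k = 10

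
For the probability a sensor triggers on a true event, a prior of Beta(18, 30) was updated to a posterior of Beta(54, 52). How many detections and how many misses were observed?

Beta is conjugate to the binomial likelihood: posterior = Beta(a+s, b+f).
So s = 54 − 18 = 36 and f = 52 − 30 = 22.

36 detections and 22 misses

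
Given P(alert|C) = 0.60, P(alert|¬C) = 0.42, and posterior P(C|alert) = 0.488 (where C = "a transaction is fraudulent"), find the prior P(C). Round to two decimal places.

Bayes' rule in odds form gives O(C|E) = O(C)·[P(E|C)/P(E|¬C)], hence O(C) = O(C|E)/LR.
Posterior odds = 0.488/(1−0.488) = 0.9531. LR = 0.60/0.42 = 1.4286.
Prior odds = 0.9531/1.4286 = 0.6672, so P(C) = 0.6672/(1+0.6672) ≈ 0.40.

P(C) = 0.40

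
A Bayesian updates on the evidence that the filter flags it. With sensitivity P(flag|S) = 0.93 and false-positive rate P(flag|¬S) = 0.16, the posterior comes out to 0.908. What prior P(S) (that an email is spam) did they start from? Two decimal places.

P(S) = 0.63

In odds form, posterior odds = prior odds × likelihood ratio, so prior odds = posterior odds ÷ LR.
Posterior odds = 0.908/(1−0.908) = 9.8696. LR = 0.93/0.16 = 5.8125.
Prior odds = 9.8696/5.8125 = 1.6980, so P(S) = 1.6980/(1+1.6980) ≈ 0.63.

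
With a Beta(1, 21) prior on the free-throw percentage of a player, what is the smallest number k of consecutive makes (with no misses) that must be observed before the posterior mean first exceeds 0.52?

k = 22

After k makes and 0 misses the posterior is Beta(1+k, 21), with mean (1+k)/(1+21+k).
Set (1+k)/(22+k) > 0.52 and solve: k > (0.52·22 − 1)/(1 − 0.52) = 21.750.
The smallest integer exceeding 21.750 is 22, and checking k=22: (23)/(44) = 0.5227 > 0.52.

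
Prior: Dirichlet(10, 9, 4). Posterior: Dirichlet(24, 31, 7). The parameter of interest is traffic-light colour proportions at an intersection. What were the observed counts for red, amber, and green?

For a Dirichlet(α) prior with multinomial counts c, the posterior is Dirichlet(α + c) componentwise.
Counts are posterior − prior componentwise: 24−10=14, 31−9=22, 7−4=3.

counts (14, 22, 3)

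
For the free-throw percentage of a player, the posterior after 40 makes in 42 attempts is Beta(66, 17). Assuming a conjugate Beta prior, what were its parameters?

Beta is conjugate to the binomial likelihood: posterior = Beta(a+s, b+f).
So a = 66 − 40 = 26 and b = 17 − 2 = 15.

Beta(26, 15)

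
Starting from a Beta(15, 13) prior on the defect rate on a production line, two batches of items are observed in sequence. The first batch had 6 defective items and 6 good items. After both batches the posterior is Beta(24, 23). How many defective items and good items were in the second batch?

Sequential conjugate updates are equivalent to a single update on the pooled data, so total successes = posterior α − prior α and total failures = posterior β − prior β.
Total across both batches: 24−15=9 defective items, 23−13=10 good items.
Subtract the first batch: 9−6=3 defective items and 10−6=4 good items.

3 defective items and 4 good items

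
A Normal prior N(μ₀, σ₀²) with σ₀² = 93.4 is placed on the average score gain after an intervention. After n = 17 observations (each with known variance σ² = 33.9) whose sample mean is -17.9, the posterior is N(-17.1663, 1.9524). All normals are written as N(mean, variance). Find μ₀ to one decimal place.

With known observation variance, the Normal–Normal posterior has precision τ_n = τ₀ + n/σ² and mean μ_n = (τ₀μ₀ + (n/σ²)x̄)/τ_n.
Here τ₀ = 1/93.4 = 0.010707 and τ_data = 17/33.9 = 0.501475, so τ_n = 0.512182.
Rearranging for μ₀: μ₀ = (μ_n·τ_n − τ_data·x̄)/τ₀ = (-17.1663·0.512182 − 0.501475·-17.9) / 0.010707 = 0.184133/0.010707 ≈ 17.2.

μ₀ = 17.2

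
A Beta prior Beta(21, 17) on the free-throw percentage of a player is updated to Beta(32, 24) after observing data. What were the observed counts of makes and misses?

Under Beta–binomial conjugacy the posterior parameters are (a+s, b+f).
So s = 32 − 21 = 11 and f = 24 − 17 = 7.

11 makes and 7 misses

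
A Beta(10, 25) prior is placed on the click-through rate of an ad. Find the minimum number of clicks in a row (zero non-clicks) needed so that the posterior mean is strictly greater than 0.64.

k = 35

After k clicks and 0 non-clicks the posterior is Beta(10+k, 25), with mean (10+k)/(10+25+k).
Set (10+k)/(35+k) > 0.64 and solve: k > (0.64·35 − 10)/(1 − 0.64) = 34.444.
The smallest integer exceeding 34.444 is 35, and checking k=35: (45)/(70) = 0.6429 > 0.64.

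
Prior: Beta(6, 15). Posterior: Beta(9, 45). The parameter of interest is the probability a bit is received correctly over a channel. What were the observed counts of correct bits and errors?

3 correct bits and 30 errors

Under Beta–binomial conjugacy the posterior parameters are (α+s, β+f).
So s = 9 − 6 = 3 and f = 45 − 15 = 30.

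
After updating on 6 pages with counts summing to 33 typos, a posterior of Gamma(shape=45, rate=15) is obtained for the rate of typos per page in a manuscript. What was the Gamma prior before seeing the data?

Gamma(shape=12, rate=9)

A Gamma(α, β) prior (rate parametrization) on a Poisson rate with n observations summing to S gives posterior Gamma(α+S, β+n).
So α = 45 − 33 = 12 and β = 15 − 6 = 9.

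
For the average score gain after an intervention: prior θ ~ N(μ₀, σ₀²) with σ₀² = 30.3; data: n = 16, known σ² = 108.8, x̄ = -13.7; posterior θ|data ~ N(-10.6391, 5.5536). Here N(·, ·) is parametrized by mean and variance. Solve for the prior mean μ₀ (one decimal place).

The posterior mean is a precision-weighted average: μ_n = (τ₀μ₀ + τ_data·x̄)/(τ₀+τ_data), with τ₀=1/σ₀² and τ_data=n/σ².
Here τ₀ = 1/30.3 = 0.033003 and τ_data = 16/108.8 = 0.147059, so τ_n = 0.180062.
Rearranging for μ₀: μ₀ = (μ_n·τ_n − τ_data·x̄)/τ₀ = (-10.6391·0.180062 − 0.147059·-13.7) / 0.033003 = 0.099011/0.033003 ≈ 3.0.

μ₀ = 3.0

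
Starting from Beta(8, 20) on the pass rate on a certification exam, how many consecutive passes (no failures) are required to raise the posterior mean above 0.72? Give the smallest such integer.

After k passes and 0 failures the posterior is Beta(8+k, 20), with mean (8+k)/(8+20+k).
Set (8+k)/(28+k) > 0.72 and solve: k > (0.72·28 − 8)/(1 − 0.72) = 43.429.
The smallest integer exceeding 43.429 is 44, and checking k=44: (52)/(72) = 0.7222 > 0.72.

k = 44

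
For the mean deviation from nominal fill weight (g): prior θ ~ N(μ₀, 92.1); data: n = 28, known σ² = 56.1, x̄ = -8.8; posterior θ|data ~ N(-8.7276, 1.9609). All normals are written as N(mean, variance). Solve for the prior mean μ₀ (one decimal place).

μ₀ = -5.4

The posterior mean is a precision-weighted average: μ_n = (τ₀μ₀ + τ_data·x̄)/(τ₀+τ_data), with τ₀=1/σ₀² and τ_data=n/σ².
Here τ₀ = 1/92.1 = 0.010858 and τ_data = 28/56.1 = 0.499109, so τ_n = 0.509967.
Rearranging for μ₀: μ₀ = (μ_n·τ_n − τ_data·x̄)/τ₀ = (-8.7276·0.509967 − 0.499109·-8.8) / 0.010858 = -0.058629/0.010858 ≈ -5.4.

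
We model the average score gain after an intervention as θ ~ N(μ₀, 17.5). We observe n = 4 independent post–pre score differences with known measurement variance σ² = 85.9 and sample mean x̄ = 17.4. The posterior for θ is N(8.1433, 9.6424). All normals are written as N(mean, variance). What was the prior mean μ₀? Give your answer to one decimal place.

μ₀ = 0.6

The posterior mean is a precision-weighted average: μ_n = (τ₀μ₀ + τ_data·x̄)/(τ₀+τ_data), with τ₀=1/σ₀² and τ_data=n/σ².
Here τ₀ = 1/17.5 = 0.057143 and τ_data = 4/85.9 = 0.046566, so τ_n = 0.103709.
Rearranging for μ₀: μ₀ = (μ_n·τ_n − τ_data·x̄)/τ₀ = (8.1433·0.103709 − 0.046566·17.4) / 0.057143 = 0.034285/0.057143 ≈ 0.6.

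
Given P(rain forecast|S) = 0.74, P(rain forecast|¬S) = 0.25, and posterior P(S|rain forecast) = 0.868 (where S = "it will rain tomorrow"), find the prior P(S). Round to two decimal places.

In odds form, posterior odds = prior odds × likelihood ratio, so prior odds = posterior odds ÷ LR.
Posterior odds = 0.868/(1−0.868) = 6.5758. LR = 0.74/0.25 = 2.9600.
Prior odds = 6.5758/2.9600 = 2.2216, so P(S) = 2.2216/(1+2.2216) ≈ 0.69.

P(S) = 0.69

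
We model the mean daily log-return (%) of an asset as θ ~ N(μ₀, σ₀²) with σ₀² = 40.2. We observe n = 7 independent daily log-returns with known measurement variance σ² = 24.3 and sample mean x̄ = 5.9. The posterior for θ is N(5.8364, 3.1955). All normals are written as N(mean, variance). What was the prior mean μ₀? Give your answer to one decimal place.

μ₀ = 5.1

The posterior mean is a precision-weighted average: μ_n = (τ₀μ₀ + τ_data·x̄)/(τ₀+τ_data), with τ₀=1/σ₀² and τ_data=n/σ².
Here τ₀ = 1/40.2 = 0.024876 and τ_data = 7/24.3 = 0.288066, so τ_n = 0.312942.
Rearranging for μ₀: μ₀ = (μ_n·τ_n − τ_data·x̄)/τ₀ = (5.8364·0.312942 − 0.288066·5.9) / 0.024876 = 0.126865/0.024876 ≈ 5.1.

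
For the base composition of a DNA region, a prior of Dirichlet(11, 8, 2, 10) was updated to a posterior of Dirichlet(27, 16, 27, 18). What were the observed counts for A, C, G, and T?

counts (16, 8, 25, 8)

For a Dirichlet(α) prior with multinomial counts c, the posterior is Dirichlet(α + c) componentwise.
Counts are posterior − prior componentwise: 27−11=16, 16−8=8, 27−2=25, 18−10=8.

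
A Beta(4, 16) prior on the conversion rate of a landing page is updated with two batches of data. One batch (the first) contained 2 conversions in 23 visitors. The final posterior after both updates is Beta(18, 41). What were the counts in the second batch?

12 conversions and 4 bounces

Sequential conjugate updates are equivalent to a single update on the pooled data, so total successes = posterior α − prior α and total failures = posterior β − prior β.
Total across both batches: 18−4=14 conversions, 41−16=25 bounces.
Subtract the first batch: 14−2=12 conversions and 25−21=4 bounces.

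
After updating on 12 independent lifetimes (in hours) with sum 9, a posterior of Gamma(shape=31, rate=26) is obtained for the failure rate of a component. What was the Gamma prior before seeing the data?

Gamma–exponential conjugacy: posterior shape = α + n, posterior rate = β + Σtᵢ.
So α = 31 − 12 = 19 and β = 26 − 9 = 17.

Gamma(shape=19, rate=17)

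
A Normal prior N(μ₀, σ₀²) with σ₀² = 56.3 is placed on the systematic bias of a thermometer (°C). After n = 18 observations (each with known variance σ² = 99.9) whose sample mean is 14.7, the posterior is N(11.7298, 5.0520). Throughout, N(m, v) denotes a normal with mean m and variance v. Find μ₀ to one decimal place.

μ₀ = -18.4

With known observation variance, the Normal–Normal posterior has precision τ_n = τ₀ + n/σ² and mean μ_n = (τ₀μ₀ + (n/σ²)x̄)/τ_n.
Here τ₀ = 1/56.3 = 0.017762 and τ_data = 18/99.9 = 0.180180, so τ_n = 0.197942.
Rearranging for μ₀: μ₀ = (μ_n·τ_n − τ_data·x̄)/τ₀ = (11.7298·0.197942 − 0.180180·14.7) / 0.017762 = -0.326826/0.017762 ≈ -18.4.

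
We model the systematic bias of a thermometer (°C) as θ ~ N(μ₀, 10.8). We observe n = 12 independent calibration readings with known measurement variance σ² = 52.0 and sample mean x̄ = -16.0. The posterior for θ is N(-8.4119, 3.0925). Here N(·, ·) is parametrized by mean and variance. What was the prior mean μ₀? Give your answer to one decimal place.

The posterior mean is a precision-weighted average: μ_n = (τ₀μ₀ + τ_data·x̄)/(τ₀+τ_data), with τ₀=1/σ₀² and τ_data=n/σ².
Here τ₀ = 1/10.8 = 0.092593 and τ_data = 12/52.0 = 0.230769, so τ_n = 0.323362.
Rearranging for μ₀: μ₀ = (μ_n·τ_n − τ_data·x̄)/τ₀ = (-8.4119·0.323362 − 0.230769·-16.0) / 0.092593 = 0.972215/0.092593 ≈ 10.5.

μ₀ = 10.5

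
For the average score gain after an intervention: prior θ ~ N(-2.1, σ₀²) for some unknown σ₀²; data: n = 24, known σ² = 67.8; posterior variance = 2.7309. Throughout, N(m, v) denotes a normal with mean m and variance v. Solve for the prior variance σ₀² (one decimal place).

Posterior precision equals prior precision plus data precision: 1/σ_n² = 1/σ₀² + n/σ².
So 1/σ₀² = 1/2.7309 − 24/67.8 = 0.366180 − 0.353982 = 0.012198.
Hence σ₀² = 1/0.012198 ≈ 82.0.

σ₀² = 82.0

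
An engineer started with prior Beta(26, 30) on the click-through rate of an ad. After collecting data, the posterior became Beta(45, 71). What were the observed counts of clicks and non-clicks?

Beta is conjugate to the binomial likelihood: posterior = Beta(a+s, b+f).
Match parameters: s=45−26=19, f=71−30=41.

19 clicks and 41 non-clicks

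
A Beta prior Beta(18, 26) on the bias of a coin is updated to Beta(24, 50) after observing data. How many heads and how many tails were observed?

A Beta(a, b) prior with s successes and f failures in binomial data gives a Beta(a+s, b+f) posterior.
So s = 24 − 18 = 6 and f = 50 − 26 = 24.

6 heads and 24 tails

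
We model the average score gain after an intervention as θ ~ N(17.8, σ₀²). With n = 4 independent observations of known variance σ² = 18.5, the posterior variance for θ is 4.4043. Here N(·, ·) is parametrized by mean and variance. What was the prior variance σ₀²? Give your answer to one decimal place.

σ₀² = 92.3

Posterior precision equals prior precision plus data precision: 1/σ_n² = 1/σ₀² + n/σ².
So 1/σ₀² = 1/4.4043 − 4/18.5 = 0.227051 − 0.216216 = 0.010835.
Hence σ₀² = 1/0.010835 ≈ 92.3.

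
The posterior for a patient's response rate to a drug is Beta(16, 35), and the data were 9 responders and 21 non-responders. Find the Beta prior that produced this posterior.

Beta is conjugate to the binomial likelihood: posterior = Beta(α+s, β+f).
Subtract the data counts: 16−9=7, 35−21=14.

Beta(7, 14)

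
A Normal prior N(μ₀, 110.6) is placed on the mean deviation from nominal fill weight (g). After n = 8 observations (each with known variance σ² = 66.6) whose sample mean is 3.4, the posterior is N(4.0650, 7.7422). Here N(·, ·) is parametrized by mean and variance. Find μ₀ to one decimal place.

μ₀ = 12.9

With known observation variance, the Normal–Normal posterior has precision τ_n = τ₀ + n/σ² and mean μ_n = (τ₀μ₀ + (n/σ²)x̄)/τ_n.
Here τ₀ = 1/110.6 = 0.009042 and τ_data = 8/66.6 = 0.120120, so τ_n = 0.129162.
Rearranging for μ₀: μ₀ = (μ_n·τ_n − τ_data·x̄)/τ₀ = (4.0650·0.129162 − 0.120120·3.4) / 0.009042 = 0.116636/0.009042 ≈ 12.9.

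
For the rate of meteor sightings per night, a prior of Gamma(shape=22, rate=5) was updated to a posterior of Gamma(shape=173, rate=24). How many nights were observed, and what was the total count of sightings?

A Gamma(α, β) prior (rate parametrization) on a Poisson rate with n observations summing to S gives posterior Gamma(α+S, β+n).
Matching: Σxᵢ = 173 − 22 = 151 and n = 24 − 5 = 19.

n = 19 nights with total 151 sightings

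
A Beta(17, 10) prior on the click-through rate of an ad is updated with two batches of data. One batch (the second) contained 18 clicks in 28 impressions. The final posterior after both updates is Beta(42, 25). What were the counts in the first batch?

7 clicks and 5 non-clicks

Because Beta–binomial updating is additive in the counts, the combined data contributed (α_post−α_prior, β_post−β_prior) successes and failures.
Total across both batches: 42−17=25 clicks, 25−10=15 non-clicks.
Subtract the second batch: 25−18=7 clicks and 15−10=5 non-clicks.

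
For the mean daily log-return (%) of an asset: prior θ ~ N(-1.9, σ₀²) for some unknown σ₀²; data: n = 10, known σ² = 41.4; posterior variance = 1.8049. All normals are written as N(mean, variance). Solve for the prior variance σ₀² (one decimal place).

For the Normal–Normal model with known σ², precisions add: τ_n = τ₀ + n/σ².
So 1/σ₀² = 1/1.8049 − 10/41.4 = 0.554047 − 0.241546 = 0.312501.
Hence σ₀² = 1/0.312501 ≈ 3.2.

σ₀² = 3.2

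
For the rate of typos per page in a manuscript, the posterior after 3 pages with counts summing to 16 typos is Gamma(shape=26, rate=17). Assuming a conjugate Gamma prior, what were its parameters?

Gamma–Poisson conjugacy: posterior shape = α + Σxᵢ, posterior rate = β + n.
So α = 26 − 16 = 10 and β = 17 − 3 = 14.

Gamma(shape=10, rate=14)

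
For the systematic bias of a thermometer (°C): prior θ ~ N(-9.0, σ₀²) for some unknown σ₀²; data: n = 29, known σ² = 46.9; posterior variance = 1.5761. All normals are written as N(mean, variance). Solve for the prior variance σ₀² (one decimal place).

Posterior precision equals prior precision plus data precision: 1/σ_n² = 1/σ₀² + n/σ².
So 1/σ₀² = 1/1.5761 − 29/46.9 = 0.634478 − 0.618337 = 0.016141.
Hence σ₀² = 1/0.016141 ≈ 62.0.

σ₀² = 62.0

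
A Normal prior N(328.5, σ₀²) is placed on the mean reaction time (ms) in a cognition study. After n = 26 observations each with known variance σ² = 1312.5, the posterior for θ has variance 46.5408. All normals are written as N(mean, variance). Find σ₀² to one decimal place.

σ₀² = 596.3

Posterior precision equals prior precision plus data precision: 1/σ_n² = 1/σ₀² + n/σ².
So 1/σ₀² = 1/46.5408 − 26/1312.5 = 0.021487 − 0.019810 = 0.001677.
Hence σ₀² = 1/0.001677 ≈ 596.3.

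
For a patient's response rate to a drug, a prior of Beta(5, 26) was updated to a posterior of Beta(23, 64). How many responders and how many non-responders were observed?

18 responders and 38 non-responders

A Beta(a, b) prior with s successes and f failures in binomial data gives a Beta(a+s, b+f) posterior.
Match parameters: s=23−5=18, f=64−26=38.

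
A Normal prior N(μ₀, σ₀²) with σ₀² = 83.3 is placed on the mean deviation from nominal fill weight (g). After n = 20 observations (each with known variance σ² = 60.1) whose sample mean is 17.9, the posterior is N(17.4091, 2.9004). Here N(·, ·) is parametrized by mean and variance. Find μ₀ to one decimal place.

μ₀ = 3.8

The posterior mean is a precision-weighted average: μ_n = (τ₀μ₀ + τ_data·x̄)/(τ₀+τ_data), with τ₀=1/σ₀² and τ_data=n/σ².
Here τ₀ = 1/83.3 = 0.012005 and τ_data = 20/60.1 = 0.332779, so τ_n = 0.344784.
Rearranging for μ₀: μ₀ = (μ_n·τ_n − τ_data·x̄)/τ₀ = (17.4091·0.344784 − 0.332779·17.9) / 0.012005 = 0.045635/0.012005 ≈ 3.8.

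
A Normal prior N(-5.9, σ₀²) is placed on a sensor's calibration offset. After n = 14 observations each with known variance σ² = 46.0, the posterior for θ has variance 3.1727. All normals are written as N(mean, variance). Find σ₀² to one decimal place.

σ₀² = 92.2

For the Normal–Normal model with known σ², precisions add: τ_n = τ₀ + n/σ².
So 1/σ₀² = 1/3.1727 − 14/46.0 = 0.315189 − 0.304348 = 0.010841.
Hence σ₀² = 1/0.010841 ≈ 92.2.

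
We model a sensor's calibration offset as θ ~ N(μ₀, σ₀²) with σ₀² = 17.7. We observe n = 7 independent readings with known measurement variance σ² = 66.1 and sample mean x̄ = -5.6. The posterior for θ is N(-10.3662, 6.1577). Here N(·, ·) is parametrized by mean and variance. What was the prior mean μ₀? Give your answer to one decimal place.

μ₀ = -19.3

With known observation variance, the Normal–Normal posterior has precision τ_n = τ₀ + n/σ² and mean μ_n = (τ₀μ₀ + (n/σ²)x̄)/τ_n.
Here τ₀ = 1/17.7 = 0.056497 and τ_data = 7/66.1 = 0.105900, so τ_n = 0.162397.
Rearranging for μ₀: μ₀ = (μ_n·τ_n − τ_data·x̄)/τ₀ = (-10.3662·0.162397 − 0.105900·-5.6) / 0.056497 = -1.090400/0.056497 ≈ -19.3.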